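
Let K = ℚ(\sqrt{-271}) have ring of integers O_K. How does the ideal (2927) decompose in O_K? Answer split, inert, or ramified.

split — (2927) = 𝔭₁𝔭₂ with 𝔭₁ ≠ 𝔭₂

d = -271 ≡ 1 (mod 4), so O_K = ℤ[(1+√-271)/2] and disc(K) = d = -271.
Since gcd(2927, -271) = 1 the prime 2927 does not ramify.
Euler's criterion: (-271)^1463 mod 2927 = 1. Thus (-271|2927) = 1.
(-271/2927) = 1, so 2927 splits.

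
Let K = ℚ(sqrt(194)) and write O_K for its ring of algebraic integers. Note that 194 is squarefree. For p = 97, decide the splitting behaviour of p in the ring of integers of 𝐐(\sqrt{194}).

97 is ramified

194 mod 4 = 2, hence disc K = 4·194 = 776 and O_K = ℤ[√194].
Ramification test: 97 | 776. The prime 97 ramifies in K.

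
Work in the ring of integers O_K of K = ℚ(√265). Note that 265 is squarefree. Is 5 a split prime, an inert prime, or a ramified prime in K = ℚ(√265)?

265 mod 4 = 1, hence disc K = 265 and O_K = ℤ[(1+√265)/2].
disc(K) = 265 = 5·53, so p = 5 is ramified.

ramifies in O_K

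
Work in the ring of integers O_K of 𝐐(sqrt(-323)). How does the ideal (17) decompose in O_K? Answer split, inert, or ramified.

ramified — (17) = 𝔭²

-323 mod 4 = 1, hence disc K = -323 and O_K = ℤ[(1+√-323)/2].
Ramification test: 17 | -323. The prime 17 ramifies in K.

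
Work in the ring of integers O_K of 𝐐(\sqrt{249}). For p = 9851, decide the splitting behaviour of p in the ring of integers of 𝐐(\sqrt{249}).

d = 249 ≡ 1 (mod 4), so O_K = ℤ[(1+√249)/2] and disc(K) = d = 249.
9851 ∤ 249, so 9851 is unramified.
Legendre symbol by Euler's criterion: (249/9851) ≡ 249^4925 ≡ 1 (mod 9851), i.e. (249/9851) = 1.
Legendre symbol 1 ⇒ 9851 is split.

9851 splits in O_K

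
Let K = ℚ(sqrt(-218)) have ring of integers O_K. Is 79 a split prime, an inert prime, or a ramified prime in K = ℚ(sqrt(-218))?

-218 mod 4 = 2, hence disc K = 4·(-218) = -872 and O_K = ℤ[√-218].
disc(K) = -872 is not divisible by 79; 79 is unramified.
Euler's criterion: (-218)^39 mod 79 = 1. Thus (-218|79) = 1.
(-218/79) = 1, so 79 splits.

p splits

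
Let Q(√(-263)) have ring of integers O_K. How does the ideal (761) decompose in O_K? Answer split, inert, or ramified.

p splits

Since -263 ≡ 1 mod 4, the ring of integers is ℤ[(1+√-263)/2] with discriminant -263.
Since gcd(761, -263) = 1 the prime 761 does not ramify.
Legendre symbol by Euler's criterion: (-263/761) ≡ (-263)^380 ≡ 1 (mod 761), i.e. (-263/761) = 1.
Legendre symbol 1 ⇒ 761 is split.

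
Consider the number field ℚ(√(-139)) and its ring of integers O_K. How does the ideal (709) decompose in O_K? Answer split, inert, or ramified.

inert

Since -139 ≡ 1 mod 4, the ring of integers is ℤ[(1+√-139)/2] with discriminant -139.
709 ∤ -139, so 709 is unramified.
Compute (-139/709) via Euler: 570^((709-1)/2) mod 709 = 708, so (-139/709) = -1.
Legendre symbol -1 ⇒ 709 is inert.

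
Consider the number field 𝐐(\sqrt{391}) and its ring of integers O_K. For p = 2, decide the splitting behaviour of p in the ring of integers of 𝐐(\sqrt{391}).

d = 391 ≡ 3 (mod 4), so O_K = ℤ[√391] and disc(K) = 4d = 1564.
disc(K) = 1564 = 2·782, so p = 2 is ramified.

p ramifies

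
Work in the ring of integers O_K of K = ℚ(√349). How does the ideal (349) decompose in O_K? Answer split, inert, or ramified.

d = 349 ≡ 1 (mod 4), so O_K = ℤ[(1+√349)/2] and disc(K) = d = 349.
349 divides disc(K) = 349, so 349 ramifies.

349 is ramified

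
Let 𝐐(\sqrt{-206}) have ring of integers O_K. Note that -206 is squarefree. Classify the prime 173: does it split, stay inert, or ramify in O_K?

d = -206 ≡ 2 (mod 4), so O_K = ℤ[√-206] and disc(K) = 4d = -824.
173 ∤ -824, so 173 is unramified.
Euler's criterion: (-206)^86 mod 173 = 1. Thus (-206|173) = 1.
d is a quadratic residue mod p, hence 173 splits in O_K.

p splits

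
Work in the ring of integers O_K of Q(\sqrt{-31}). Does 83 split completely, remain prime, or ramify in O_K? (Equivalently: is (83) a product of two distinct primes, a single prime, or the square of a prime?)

remains prime (inert)

-31 mod 4 = 1, hence disc K = -31 and O_K = ℤ[(1+√-31)/2].
83 ∤ -31, so 83 is unramified.
Euler's criterion: (-31)^41 mod 83 = 82. Thus (-31|83) = -1.
d is a non-residue mod p, hence 83 remains inert in O_K.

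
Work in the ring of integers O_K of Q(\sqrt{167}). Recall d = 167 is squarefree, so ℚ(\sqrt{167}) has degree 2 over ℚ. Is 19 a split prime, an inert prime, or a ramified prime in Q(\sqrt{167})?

inert

Since 167 ≢ 1 mod 4, the ring of integers is ℤ[√167] with discriminant 4·167 = 668.
Since gcd(19, 668) = 1 the prime 19 does not ramify.
(167/19) = 15^9 mod 19 = 18, giving Legendre symbol -1.
d is a non-residue mod p, hence 19 remains inert in O_K.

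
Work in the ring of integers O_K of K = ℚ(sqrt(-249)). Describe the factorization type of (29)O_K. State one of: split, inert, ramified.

-249 mod 4 = 3, hence disc K = 4·(-249) = -996 and O_K = ℤ[√-249].
Since gcd(29, -996) = 1 the prime 29 does not ramify.
Euler's criterion: (-249)^14 mod 29 = 28. Thus (-249|29) = -1.
(-249/29) = -1, so 29 is inert.

inert — (29) stays prime in O_K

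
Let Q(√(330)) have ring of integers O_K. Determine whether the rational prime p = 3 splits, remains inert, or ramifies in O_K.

330 mod 4 = 2, hence disc K = 4·330 = 1320 and O_K = ℤ[√330].
Ramification test: 3 | 1320. The prime 3 ramifies in K.

ramified — (3) = 𝔭²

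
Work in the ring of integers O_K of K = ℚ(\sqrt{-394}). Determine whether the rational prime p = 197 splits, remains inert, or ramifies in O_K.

Since -394 ≢ 1 mod 4, the ring of integers is ℤ[√-394] with discriminant 4·(-394) = -1576.
Ramification test: 197 | -1576. The prime 197 ramifies in K.

ramified — (197) = 𝔭²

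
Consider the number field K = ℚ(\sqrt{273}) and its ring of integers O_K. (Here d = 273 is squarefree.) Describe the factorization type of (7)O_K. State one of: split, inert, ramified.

d = 273 ≡ 1 (mod 4), so O_K = ℤ[(1+√273)/2] and disc(K) = d = 273.
disc(K) = 273 = 7·39, so p = 7 is ramified.

ramified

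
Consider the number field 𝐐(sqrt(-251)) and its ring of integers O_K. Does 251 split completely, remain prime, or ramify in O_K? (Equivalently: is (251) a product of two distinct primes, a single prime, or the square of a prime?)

p ramifies

Since -251 ≡ 1 mod 4, the ring of integers is ℤ[(1+√-251)/2] with discriminant -251.
disc(K) = -251 = 251·(-1), so p = 251 is ramified.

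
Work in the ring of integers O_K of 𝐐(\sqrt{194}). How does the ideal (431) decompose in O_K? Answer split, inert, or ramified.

split

d = 194 ≡ 2 (mod 4), so O_K = ℤ[√194] and disc(K) = 4d = 776.
431 ∤ 776, so 431 is unramified.
Compute (194/431) via Euler: 194^((431-1)/2) mod 431 = 1, so (194/431) = 1.
(194/431) = 1, so 431 splits.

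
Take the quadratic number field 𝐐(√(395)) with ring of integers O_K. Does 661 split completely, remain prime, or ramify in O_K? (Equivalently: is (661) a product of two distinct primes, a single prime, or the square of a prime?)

remains prime (inert)

395 mod 4 = 3, hence disc K = 4·395 = 1580 and O_K = ℤ[√395].
661 ∤ 1580, so 661 is unramified.
Euler's criterion: 395^330 mod 661 = 660. Thus (395|661) = -1.
(395/661) = -1, so 661 is inert.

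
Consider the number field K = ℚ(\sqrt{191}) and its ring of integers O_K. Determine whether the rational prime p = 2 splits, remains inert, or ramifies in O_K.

191 mod 4 = 3, hence disc K = 4·191 = 764 and O_K = ℤ[√191].
Ramification test: 2 | 764. The prime 2 ramifies in K.

ramifies in O_K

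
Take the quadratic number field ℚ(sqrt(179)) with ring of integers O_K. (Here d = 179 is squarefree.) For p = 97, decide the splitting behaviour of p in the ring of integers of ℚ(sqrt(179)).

p is inert

d = 179 ≡ 3 (mod 4), so O_K = ℤ[√179] and disc(K) = 4d = 716.
Since gcd(97, 716) = 1 the prime 97 does not ramify.
Legendre symbol by Euler's criterion: (179/97) ≡ 179^48 ≡ 96 (mod 97), i.e. (179/97) = -1.
(179/97) = -1, so 97 is inert.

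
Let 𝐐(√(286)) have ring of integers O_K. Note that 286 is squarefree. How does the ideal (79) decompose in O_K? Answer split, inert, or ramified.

split

d = 286 ≡ 2 (mod 4), so O_K = ℤ[√286] and disc(K) = 4d = 1144.
Since gcd(79, 1144) = 1 the prime 79 does not ramify.
Legendre symbol by Euler's criterion: (286/79) ≡ 286^39 ≡ 1 (mod 79), i.e. (286/79) = 1.
(286/79) = 1, so 79 splits.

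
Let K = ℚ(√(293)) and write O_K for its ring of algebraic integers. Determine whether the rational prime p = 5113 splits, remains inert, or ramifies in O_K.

Since 293 ≡ 1 mod 4, the ring of integers is ℤ[(1+√293)/2] with discriminant 293.
Since gcd(5113, 293) = 1 the prime 5113 does not ramify.
Euler's criterion: 293^2556 mod 5113 = 1. Thus (293|5113) = 1.
d is a quadratic residue mod p, hence 5113 splits in O_K.

5113 splits in O_K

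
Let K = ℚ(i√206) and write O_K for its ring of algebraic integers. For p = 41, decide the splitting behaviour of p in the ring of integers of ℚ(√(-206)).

split — (41) = 𝔭₁𝔭₂ with 𝔭₁ ≠ 𝔭₂

d = -206 ≡ 2 (mod 4), so O_K = ℤ[√-206] and disc(K) = 4d = -824.
Since gcd(41, -824) = 1 the prime 41 does not ramify.
Legendre symbol by Euler's criterion: (-206/41) ≡ (-206)^20 ≡ 1 (mod 41), i.e. (-206/41) = 1.
(-206/41) = 1, so 41 splits.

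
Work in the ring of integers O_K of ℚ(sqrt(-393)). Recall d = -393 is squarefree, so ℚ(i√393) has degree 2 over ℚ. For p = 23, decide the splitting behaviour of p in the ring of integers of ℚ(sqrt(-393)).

inert

d = -393 ≡ 3 (mod 4), so O_K = ℤ[√-393] and disc(K) = 4d = -1572.
disc(K) = -1572 is not divisible by 23; 23 is unramified.
Legendre symbol by Euler's criterion: (-393/23) ≡ (-393)^11 ≡ 22 (mod 23), i.e. (-393/23) = -1.
(-393/23) = -1, so 23 is inert.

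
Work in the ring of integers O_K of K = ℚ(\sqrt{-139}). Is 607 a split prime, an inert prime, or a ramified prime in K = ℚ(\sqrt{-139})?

-139 mod 4 = 1, hence disc K = -139 and O_K = ℤ[(1+√-139)/2].
disc(K) = -139 is not divisible by 607; 607 is unramified.
Legendre symbol by Euler's criterion: (-139/607) ≡ (-139)^303 ≡ 1 (mod 607), i.e. (-139/607) = 1.
Legendre symbol 1 ⇒ 607 is split.

p splits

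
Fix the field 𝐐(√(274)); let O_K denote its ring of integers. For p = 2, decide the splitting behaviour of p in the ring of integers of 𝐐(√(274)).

d = 274 ≡ 2 (mod 4), so O_K = ℤ[√274] and disc(K) = 4d = 1096.
disc(K) = 1096 = 2·548, so p = 2 is ramified.

ramified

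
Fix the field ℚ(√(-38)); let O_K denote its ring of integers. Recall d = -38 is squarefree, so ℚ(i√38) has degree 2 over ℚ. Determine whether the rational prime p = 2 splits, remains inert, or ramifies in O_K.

d = -38 ≡ 2 (mod 4), so O_K = ℤ[√-38] and disc(K) = 4d = -152.
disc(K) = -152 = 2·(-76), so p = 2 is ramified.

ramified — (2) = 𝔭²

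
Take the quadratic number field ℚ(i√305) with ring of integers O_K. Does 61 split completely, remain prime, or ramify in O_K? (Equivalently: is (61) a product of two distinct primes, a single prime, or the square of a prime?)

ramified

-305 mod 4 = 3, hence disc K = 4·(-305) = -1220 and O_K = ℤ[√-305].
Ramification test: 61 | -1220. The prime 61 ramifies in K.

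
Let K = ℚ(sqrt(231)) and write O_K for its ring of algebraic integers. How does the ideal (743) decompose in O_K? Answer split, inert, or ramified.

Since 231 ≢ 1 mod 4, the ring of integers is ℤ[√231] with discriminant 4·231 = 924.
disc(K) = 924 is not divisible by 743; 743 is unramified.
Compute (231/743) via Euler: 231^((743-1)/2) mod 743 = 742, so (231/743) = -1.
(231/743) = -1, so 743 is inert.

p is inert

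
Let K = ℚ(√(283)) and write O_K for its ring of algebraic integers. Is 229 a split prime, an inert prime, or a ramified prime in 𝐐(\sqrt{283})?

Since 283 ≢ 1 mod 4, the ring of integers is ℤ[√283] with discriminant 4·283 = 1132.
229 ∤ 1132, so 229 is unramified.
Euler's criterion: 283^114 mod 229 = 228. Thus (283|229) = -1.
Legendre symbol -1 ⇒ 229 is inert.

inert — (229) stays prime in O_K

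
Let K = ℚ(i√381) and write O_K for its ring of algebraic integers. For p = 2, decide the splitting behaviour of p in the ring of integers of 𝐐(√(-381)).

-381 mod 4 = 3, hence disc K = 4·(-381) = -1524 and O_K = ℤ[√-381].
disc(K) = -1524 = 2·(-762), so p = 2 is ramified.

ramifies in O_K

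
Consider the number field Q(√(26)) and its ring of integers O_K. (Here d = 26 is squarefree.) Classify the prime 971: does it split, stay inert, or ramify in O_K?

971 remains inert

Since 26 ≢ 1 mod 4, the ring of integers is ℤ[√26] with discriminant 4·26 = 104.
Since gcd(971, 104) = 1 the prime 971 does not ramify.
(26/971) = 26^485 mod 971 = 970, giving Legendre symbol -1.
d is a non-residue mod p, hence 971 remains inert in O_K.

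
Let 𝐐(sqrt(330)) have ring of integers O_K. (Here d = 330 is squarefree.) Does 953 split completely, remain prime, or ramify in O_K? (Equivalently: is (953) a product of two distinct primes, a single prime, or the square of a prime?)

remains prime (inert)

Since 330 ≢ 1 mod 4, the ring of integers is ℤ[√330] with discriminant 4·330 = 1320.
Since gcd(953, 1320) = 1 the prime 953 does not ramify.
Legendre symbol by Euler's criterion: (330/953) ≡ 330^476 ≡ 952 (mod 953), i.e. (330/953) = -1.
Legendre symbol -1 ⇒ 953 is inert.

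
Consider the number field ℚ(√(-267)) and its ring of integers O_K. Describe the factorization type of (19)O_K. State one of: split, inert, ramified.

19 remains inert

-267 mod 4 = 1, hence disc K = -267 and O_K = ℤ[(1+√-267)/2].
disc(K) = -267 is not divisible by 19; 19 is unramified.
Legendre symbol by Euler's criterion: (-267/19) ≡ (-267)^9 ≡ 18 (mod 19), i.e. (-267/19) = -1.
Legendre symbol -1 ⇒ 19 is inert.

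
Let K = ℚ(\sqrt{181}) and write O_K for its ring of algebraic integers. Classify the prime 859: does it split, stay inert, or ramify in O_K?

Since 181 ≡ 1 mod 4, the ring of integers is ℤ[(1+√181)/2] with discriminant 181.
859 ∤ 181, so 859 is unramified.
(181/859) = 181^429 mod 859 = 1, giving Legendre symbol 1.
Legendre symbol 1 ⇒ 859 is split.

splits completely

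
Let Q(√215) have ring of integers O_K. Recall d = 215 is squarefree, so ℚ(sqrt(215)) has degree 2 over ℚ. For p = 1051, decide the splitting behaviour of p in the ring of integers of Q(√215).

d = 215 ≡ 3 (mod 4), so O_K = ℤ[√215] and disc(K) = 4d = 860.
Since gcd(1051, 860) = 1 the prime 1051 does not ramify.
(215/1051) = 215^525 mod 1051 = 1, giving Legendre symbol 1.
Legendre symbol 1 ⇒ 1051 is split.

splits completely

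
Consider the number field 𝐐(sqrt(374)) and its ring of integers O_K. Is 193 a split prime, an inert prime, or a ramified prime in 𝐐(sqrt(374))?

split — (193) = 𝔭₁𝔭₂ with 𝔭₁ ≠ 𝔭₂

374 mod 4 = 2, hence disc K = 4·374 = 1496 and O_K = ℤ[√374].
Since gcd(193, 1496) = 1 the prime 193 does not ramify.
Legendre symbol by Euler's criterion: (374/193) ≡ 374^96 ≡ 1 (mod 193), i.e. (374/193) = 1.
d is a quadratic residue mod p, hence 193 splits in O_K.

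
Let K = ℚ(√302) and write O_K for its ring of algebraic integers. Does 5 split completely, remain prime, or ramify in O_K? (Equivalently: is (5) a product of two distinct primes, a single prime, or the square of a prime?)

inert — (5) stays prime in O_K

Since 302 ≢ 1 mod 4, the ring of integers is ℤ[√302] with discriminant 4·302 = 1208.
Since gcd(5, 1208) = 1 the prime 5 does not ramify.
Legendre symbol by Euler's criterion: (302/5) ≡ 302^2 ≡ 4 (mod 5), i.e. (302/5) = -1.
Legendre symbol -1 ⇒ 5 is inert.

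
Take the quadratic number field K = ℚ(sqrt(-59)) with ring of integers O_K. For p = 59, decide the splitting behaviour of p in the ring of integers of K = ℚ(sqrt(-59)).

ramified — (59) = 𝔭²

Since -59 ≡ 1 mod 4, the ring of integers is ℤ[(1+√-59)/2] with discriminant -59.
disc(K) = -59 = 59·(-1), so p = 59 is ramified.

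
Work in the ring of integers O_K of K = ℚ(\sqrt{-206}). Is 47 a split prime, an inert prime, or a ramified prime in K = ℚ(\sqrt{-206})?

Since -206 ≢ 1 mod 4, the ring of integers is ℤ[√-206] with discriminant 4·(-206) = -824.
47 ∤ -824, so 47 is unramified.
Compute (-206/47) via Euler: 29^((47-1)/2) mod 47 = 46, so (-206/47) = -1.
Legendre symbol -1 ⇒ 47 is inert.

remains prime (inert)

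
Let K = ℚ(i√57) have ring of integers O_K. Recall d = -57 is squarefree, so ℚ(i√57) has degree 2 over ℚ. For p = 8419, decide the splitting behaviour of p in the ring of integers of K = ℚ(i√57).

Since -57 ≢ 1 mod 4, the ring of integers is ℤ[√-57] with discriminant 4·(-57) = -228.
disc(K) = -228 is not divisible by 8419; 8419 is unramified.
(-57/8419) = 8362^4209 mod 8419 = 1, giving Legendre symbol 1.
d is a quadratic residue mod p, hence 8419 splits in O_K.

p splits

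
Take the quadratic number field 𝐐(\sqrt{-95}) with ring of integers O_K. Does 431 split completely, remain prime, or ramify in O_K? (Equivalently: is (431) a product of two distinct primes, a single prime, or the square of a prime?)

431 remains inert

-95 mod 4 = 1, hence disc K = -95 and O_K = ℤ[(1+√-95)/2].
disc(K) = -95 is not divisible by 431; 431 is unramified.
(-95/431) = 336^215 mod 431 = 430, giving Legendre symbol -1.
Legendre symbol -1 ⇒ 431 is inert.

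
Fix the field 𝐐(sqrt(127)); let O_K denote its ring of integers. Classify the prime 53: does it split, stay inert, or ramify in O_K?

53 remains inert

d = 127 ≡ 3 (mod 4), so O_K = ℤ[√127] and disc(K) = 4d = 508.
53 ∤ 508, so 53 is unramified.
(127/53) = 21^26 mod 53 = 52, giving Legendre symbol -1.
(127/53) = -1, so 53 is inert.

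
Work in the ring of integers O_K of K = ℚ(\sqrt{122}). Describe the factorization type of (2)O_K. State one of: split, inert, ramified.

p ramifies

d = 122 ≡ 2 (mod 4), so O_K = ℤ[√122] and disc(K) = 4d = 488.
Ramification test: 2 | 488. The prime 2 ramifies in K.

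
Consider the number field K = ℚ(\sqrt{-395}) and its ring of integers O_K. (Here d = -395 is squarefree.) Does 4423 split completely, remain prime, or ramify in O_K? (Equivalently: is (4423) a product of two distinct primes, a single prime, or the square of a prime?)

splits completely

Since -395 ≡ 1 mod 4, the ring of integers is ℤ[(1+√-395)/2] with discriminant -395.
disc(K) = -395 is not divisible by 4423; 4423 is unramified.
Euler's criterion: (-395)^2211 mod 4423 = 1. Thus (-395|4423) = 1.
Legendre symbol 1 ⇒ 4423 is split.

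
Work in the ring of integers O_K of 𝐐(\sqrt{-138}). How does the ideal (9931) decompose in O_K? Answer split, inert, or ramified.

d = -138 ≡ 2 (mod 4), so O_K = ℤ[√-138] and disc(K) = 4d = -552.
9931 ∤ -552, so 9931 is unramified.
Euler's criterion: (-138)^4965 mod 9931 = 1. Thus (-138|9931) = 1.
(-138/9931) = 1, so 9931 splits.

9931 splits in O_K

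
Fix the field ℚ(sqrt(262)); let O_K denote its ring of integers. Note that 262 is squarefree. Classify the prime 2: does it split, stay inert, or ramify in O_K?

d = 262 ≡ 2 (mod 4), so O_K = ℤ[√262] and disc(K) = 4d = 1048.
2 divides disc(K) = 1048, so 2 ramifies.

2 is ramified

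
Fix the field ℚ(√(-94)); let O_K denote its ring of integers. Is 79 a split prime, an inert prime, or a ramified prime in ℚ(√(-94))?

split

d = -94 ≡ 2 (mod 4), so O_K = ℤ[√-94] and disc(K) = 4d = -376.
Since gcd(79, -376) = 1 the prime 79 does not ramify.
Euler's criterion: (-94)^39 mod 79 = 1. Thus (-94|79) = 1.
d is a quadratic residue mod p, hence 79 splits in O_K.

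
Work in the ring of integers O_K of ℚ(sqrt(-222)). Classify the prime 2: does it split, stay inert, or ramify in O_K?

d = -222 ≡ 2 (mod 4), so O_K = ℤ[√-222] and disc(K) = 4d = -888.
2 divides disc(K) = -888, so 2 ramifies.

ramified — (2) = 𝔭²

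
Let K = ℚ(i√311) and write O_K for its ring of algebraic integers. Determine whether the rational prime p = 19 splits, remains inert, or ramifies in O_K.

d = -311 ≡ 1 (mod 4), so O_K = ℤ[(1+√-311)/2] and disc(K) = d = -311.
Since gcd(19, -311) = 1 the prime 19 does not ramify.
(-311/19) = 12^9 mod 19 = 18, giving Legendre symbol -1.
(-311/19) = -1, so 19 is inert.

remains prime (inert)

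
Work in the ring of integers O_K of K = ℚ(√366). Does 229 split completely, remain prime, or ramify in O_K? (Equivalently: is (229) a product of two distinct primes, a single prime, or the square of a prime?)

366 mod 4 = 2, hence disc K = 4·366 = 1464 and O_K = ℤ[√366].
disc(K) = 1464 is not divisible by 229; 229 is unramified.
(366/229) = 137^114 mod 229 = 228, giving Legendre symbol -1.
Legendre symbol -1 ⇒ 229 is inert.

inert — (229) stays prime in O_K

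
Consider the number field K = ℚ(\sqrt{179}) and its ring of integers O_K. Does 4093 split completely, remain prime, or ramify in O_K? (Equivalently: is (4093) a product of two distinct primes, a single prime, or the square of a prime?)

d = 179 ≡ 3 (mod 4), so O_K = ℤ[√179] and disc(K) = 4d = 716.
Since gcd(4093, 716) = 1 the prime 4093 does not ramify.
(179/4093) = 179^2046 mod 4093 = 1, giving Legendre symbol 1.
Legendre symbol 1 ⇒ 4093 is split.

4093 splits in O_K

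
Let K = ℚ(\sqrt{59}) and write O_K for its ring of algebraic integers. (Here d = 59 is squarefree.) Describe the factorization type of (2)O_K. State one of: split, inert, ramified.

Since 59 ≢ 1 mod 4, the ring of integers is ℤ[√59] with discriminant 4·59 = 236.
disc(K) = 236 = 2·118, so p = 2 is ramified.

ramified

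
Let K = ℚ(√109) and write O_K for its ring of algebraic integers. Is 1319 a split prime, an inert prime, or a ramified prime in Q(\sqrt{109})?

109 mod 4 = 1, hence disc K = 109 and O_K = ℤ[(1+√109)/2].
Since gcd(1319, 109) = 1 the prime 1319 does not ramify.
(109/1319) = 109^659 mod 1319 = 1318, giving Legendre symbol -1.
d is a non-residue mod p, hence 1319 remains inert in O_K.

inert — (1319) stays prime in O_K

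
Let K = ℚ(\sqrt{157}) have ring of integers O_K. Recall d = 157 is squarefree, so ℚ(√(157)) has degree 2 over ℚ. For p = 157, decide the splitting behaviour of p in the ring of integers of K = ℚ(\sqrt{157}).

Since 157 ≡ 1 mod 4, the ring of integers is ℤ[(1+√157)/2] with discriminant 157.
Ramification test: 157 | 157. The prime 157 ramifies in K.

157 is ramified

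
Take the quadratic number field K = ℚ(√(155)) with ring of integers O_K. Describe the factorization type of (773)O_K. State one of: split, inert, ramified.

155 mod 4 = 3, hence disc K = 4·155 = 620 and O_K = ℤ[√155].
Since gcd(773, 620) = 1 the prime 773 does not ramify.
(155/773) = 155^386 mod 773 = 1, giving Legendre symbol 1.
d is a quadratic residue mod p, hence 773 splits in O_K.

773 splits in O_K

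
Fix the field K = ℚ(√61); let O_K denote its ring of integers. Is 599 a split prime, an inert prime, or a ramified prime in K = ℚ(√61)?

599 remains inert

d = 61 ≡ 1 (mod 4), so O_K = ℤ[(1+√61)/2] and disc(K) = d = 61.
Since gcd(599, 61) = 1 the prime 599 does not ramify.
Euler's criterion: 61^299 mod 599 = 598. Thus (61|599) = -1.
Legendre symbol -1 ⇒ 599 is inert.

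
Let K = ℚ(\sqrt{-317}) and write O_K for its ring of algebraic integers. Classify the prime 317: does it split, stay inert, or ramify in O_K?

-317 mod 4 = 3, hence disc K = 4·(-317) = -1268 and O_K = ℤ[√-317].
disc(K) = -1268 = 317·(-4), so p = 317 is ramified.

ramified — (317) = 𝔭²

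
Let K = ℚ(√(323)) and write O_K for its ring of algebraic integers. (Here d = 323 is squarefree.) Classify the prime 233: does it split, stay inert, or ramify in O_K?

323 mod 4 = 3, hence disc K = 4·323 = 1292 and O_K = ℤ[√323].
233 ∤ 1292, so 233 is unramified.
Euler's criterion: 323^116 mod 233 = 232. Thus (323|233) = -1.
(323/233) = -1, so 233 is inert.

233 remains inert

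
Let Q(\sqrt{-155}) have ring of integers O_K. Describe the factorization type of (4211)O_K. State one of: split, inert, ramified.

Since -155 ≡ 1 mod 4, the ring of integers is ℤ[(1+√-155)/2] with discriminant -155.
Since gcd(4211, -155) = 1 the prime 4211 does not ramify.
Euler's criterion: (-155)^2105 mod 4211 = 4210. Thus (-155|4211) = -1.
d is a non-residue mod p, hence 4211 remains inert in O_K.

p is inert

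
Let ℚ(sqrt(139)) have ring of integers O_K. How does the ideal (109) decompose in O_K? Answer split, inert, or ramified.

d = 139 ≡ 3 (mod 4), so O_K = ℤ[√139] and disc(K) = 4d = 556.
disc(K) = 556 is not divisible by 109; 109 is unramified.
(139/109) = 30^54 mod 109 = 108, giving Legendre symbol -1.
d is a non-residue mod p, hence 109 remains inert in O_K.

p is inert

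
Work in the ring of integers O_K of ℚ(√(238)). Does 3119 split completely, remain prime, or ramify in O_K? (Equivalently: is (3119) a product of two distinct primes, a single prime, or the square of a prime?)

inert

238 mod 4 = 2, hence disc K = 4·238 = 952 and O_K = ℤ[√238].
3119 ∤ 952, so 3119 is unramified.
Compute (238/3119) via Euler: 238^((3119-1)/2) mod 3119 = 3118, so (238/3119) = -1.
(238/3119) = -1, so 3119 is inert.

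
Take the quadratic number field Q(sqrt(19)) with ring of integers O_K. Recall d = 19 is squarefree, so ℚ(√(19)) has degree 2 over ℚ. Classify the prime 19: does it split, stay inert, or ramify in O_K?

19 mod 4 = 3, hence disc K = 4·19 = 76 and O_K = ℤ[√19].
19 divides disc(K) = 76, so 19 ramifies.

p ramifies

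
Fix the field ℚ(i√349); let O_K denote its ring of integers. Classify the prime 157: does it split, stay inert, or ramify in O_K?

split

Since -349 ≢ 1 mod 4, the ring of integers is ℤ[√-349] with discriminant 4·(-349) = -1396.
157 ∤ -1396, so 157 is unramified.
Euler's criterion: (-349)^78 mod 157 = 1. Thus (-349|157) = 1.
Legendre symbol 1 ⇒ 157 is split.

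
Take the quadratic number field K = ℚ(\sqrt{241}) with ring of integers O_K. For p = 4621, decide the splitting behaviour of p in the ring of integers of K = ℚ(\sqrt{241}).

Since 241 ≡ 1 mod 4, the ring of integers is ℤ[(1+√241)/2] with discriminant 241.
disc(K) = 241 is not divisible by 4621; 4621 is unramified.
Euler's criterion: 241^2310 mod 4621 = 4620. Thus (241|4621) = -1.
d is a non-residue mod p, hence 4621 remains inert in O_K.

inert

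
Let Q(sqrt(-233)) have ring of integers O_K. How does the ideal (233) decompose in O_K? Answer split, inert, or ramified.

Since -233 ≢ 1 mod 4, the ring of integers is ℤ[√-233] with discriminant 4·(-233) = -932.
233 divides disc(K) = -932, so 233 ramifies.

ramified — (233) = 𝔭²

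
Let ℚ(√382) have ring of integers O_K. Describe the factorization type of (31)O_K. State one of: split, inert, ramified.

splits completely

Since 382 ≢ 1 mod 4, the ring of integers is ℤ[√382] with discriminant 4·382 = 1528.
disc(K) = 1528 is not divisible by 31; 31 is unramified.
Compute (382/31) via Euler: 10^((31-1)/2) mod 31 = 1, so (382/31) = 1.
(382/31) = 1, so 31 splits.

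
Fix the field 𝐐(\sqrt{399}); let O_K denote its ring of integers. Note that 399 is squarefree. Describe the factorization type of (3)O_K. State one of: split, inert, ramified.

p ramifies

Since 399 ≢ 1 mod 4, the ring of integers is ℤ[√399] with discriminant 4·399 = 1596.
3 divides disc(K) = 1596, so 3 ramifies.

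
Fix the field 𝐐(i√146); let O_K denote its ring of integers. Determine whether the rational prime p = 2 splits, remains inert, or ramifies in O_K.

ramified — (2) = 𝔭²

Since -146 ≢ 1 mod 4, the ring of integers is ℤ[√-146] with discriminant 4·(-146) = -584.
2 divides disc(K) = -584, so 2 ramifies.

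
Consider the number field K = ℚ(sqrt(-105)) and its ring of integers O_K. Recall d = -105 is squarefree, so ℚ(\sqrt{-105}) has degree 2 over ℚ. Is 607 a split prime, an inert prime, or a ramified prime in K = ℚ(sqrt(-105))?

p is inert

-105 mod 4 = 3, hence disc K = 4·(-105) = -420 and O_K = ℤ[√-105].
607 ∤ -420, so 607 is unramified.
(-105/607) = 502^303 mod 607 = 606, giving Legendre symbol -1.
d is a non-residue mod p, hence 607 remains inert in O_K.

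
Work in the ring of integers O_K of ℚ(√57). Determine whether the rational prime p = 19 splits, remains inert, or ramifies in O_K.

ramifies in O_K

Since 57 ≡ 1 mod 4, the ring of integers is ℤ[(1+√57)/2] with discriminant 57.
19 divides disc(K) = 57, so 19 ramifies.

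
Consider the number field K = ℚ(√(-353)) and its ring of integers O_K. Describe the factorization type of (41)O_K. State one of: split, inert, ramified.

splits completely

-353 mod 4 = 3, hence disc K = 4·(-353) = -1412 and O_K = ℤ[√-353].
disc(K) = -1412 is not divisible by 41; 41 is unramified.
Compute (-353/41) via Euler: 16^((41-1)/2) mod 41 = 1, so (-353/41) = 1.
Legendre symbol 1 ⇒ 41 is split.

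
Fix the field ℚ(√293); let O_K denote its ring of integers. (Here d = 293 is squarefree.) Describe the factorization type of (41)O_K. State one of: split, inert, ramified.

293 mod 4 = 1, hence disc K = 293 and O_K = ℤ[(1+√293)/2].
Since gcd(41, 293) = 1 the prime 41 does not ramify.
Compute (293/41) via Euler: 6^((41-1)/2) mod 41 = 40, so (293/41) = -1.
Legendre symbol -1 ⇒ 41 is inert.

inert — (41) stays prime in O_K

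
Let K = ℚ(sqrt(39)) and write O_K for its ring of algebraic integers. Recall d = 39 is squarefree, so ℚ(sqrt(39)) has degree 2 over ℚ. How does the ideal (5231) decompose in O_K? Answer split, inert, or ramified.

39 mod 4 = 3, hence disc K = 4·39 = 156 and O_K = ℤ[√39].
5231 ∤ 156, so 5231 is unramified.
Compute (39/5231) via Euler: 39^((5231-1)/2) mod 5231 = 5230, so (39/5231) = -1.
Legendre symbol -1 ⇒ 5231 is inert.

remains prime (inert)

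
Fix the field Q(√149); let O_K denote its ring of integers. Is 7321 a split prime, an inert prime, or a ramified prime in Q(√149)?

split

149 mod 4 = 1, hence disc K = 149 and O_K = ℤ[(1+√149)/2].
disc(K) = 149 is not divisible by 7321; 7321 is unramified.
Compute (149/7321) via Euler: 149^((7321-1)/2) mod 7321 = 1, so (149/7321) = 1.
d is a quadratic residue mod p, hence 7321 splits in O_K.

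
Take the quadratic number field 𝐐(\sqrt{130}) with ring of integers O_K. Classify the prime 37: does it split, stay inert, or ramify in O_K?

inert

d = 130 ≡ 2 (mod 4), so O_K = ℤ[√130] and disc(K) = 4d = 520.
37 ∤ 520, so 37 is unramified.
Compute (130/37) via Euler: 19^((37-1)/2) mod 37 = 36, so (130/37) = -1.
d is a non-residue mod p, hence 37 remains inert in O_K.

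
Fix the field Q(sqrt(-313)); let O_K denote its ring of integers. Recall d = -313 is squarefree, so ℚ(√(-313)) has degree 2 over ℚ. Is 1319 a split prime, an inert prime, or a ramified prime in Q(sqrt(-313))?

-313 mod 4 = 3, hence disc K = 4·(-313) = -1252 and O_K = ℤ[√-313].
disc(K) = -1252 is not divisible by 1319; 1319 is unramified.
Legendre symbol by Euler's criterion: (-313/1319) ≡ (-313)^659 ≡ 1 (mod 1319), i.e. (-313/1319) = 1.
d is a quadratic residue mod p, hence 1319 splits in O_K.

split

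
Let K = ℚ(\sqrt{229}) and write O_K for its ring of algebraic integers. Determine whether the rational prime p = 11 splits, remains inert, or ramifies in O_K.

d = 229 ≡ 1 (mod 4), so O_K = ℤ[(1+√229)/2] and disc(K) = d = 229.
disc(K) = 229 is not divisible by 11; 11 is unramified.
Euler's criterion: 229^5 mod 11 = 1. Thus (229|11) = 1.
(229/11) = 1, so 11 splits.

split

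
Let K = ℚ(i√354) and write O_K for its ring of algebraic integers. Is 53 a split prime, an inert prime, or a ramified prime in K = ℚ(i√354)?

-354 mod 4 = 2, hence disc K = 4·(-354) = -1416 and O_K = ℤ[√-354].
53 ∤ -1416, so 53 is unramified.
Legendre symbol by Euler's criterion: (-354/53) ≡ (-354)^26 ≡ 1 (mod 53), i.e. (-354/53) = 1.
d is a quadratic residue mod p, hence 53 splits in O_K.

p splits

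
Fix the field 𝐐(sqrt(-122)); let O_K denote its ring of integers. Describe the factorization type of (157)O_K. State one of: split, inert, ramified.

split — (157) = 𝔭₁𝔭₂ with 𝔭₁ ≠ 𝔭₂

Since -122 ≢ 1 mod 4, the ring of integers is ℤ[√-122] with discriminant 4·(-122) = -488.
157 ∤ -488, so 157 is unramified.
(-122/157) = 35^78 mod 157 = 1, giving Legendre symbol 1.
d is a quadratic residue mod p, hence 157 splits in O_K.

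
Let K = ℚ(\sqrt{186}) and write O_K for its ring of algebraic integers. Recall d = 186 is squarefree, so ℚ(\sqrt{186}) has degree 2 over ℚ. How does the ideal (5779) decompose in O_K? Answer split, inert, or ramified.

split

186 mod 4 = 2, hence disc K = 4·186 = 744 and O_K = ℤ[√186].
5779 ∤ 744, so 5779 is unramified.
(186/5779) = 186^2889 mod 5779 = 1, giving Legendre symbol 1.
(186/5779) = 1, so 5779 splits.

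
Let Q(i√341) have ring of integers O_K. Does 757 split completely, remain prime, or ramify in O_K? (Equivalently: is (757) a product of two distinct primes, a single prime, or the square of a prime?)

remains prime (inert)

d = -341 ≡ 3 (mod 4), so O_K = ℤ[√-341] and disc(K) = 4d = -1364.
757 ∤ -1364, so 757 is unramified.
Compute (-341/757) via Euler: 416^((757-1)/2) mod 757 = 756, so (-341/757) = -1.
Legendre symbol -1 ⇒ 757 is inert.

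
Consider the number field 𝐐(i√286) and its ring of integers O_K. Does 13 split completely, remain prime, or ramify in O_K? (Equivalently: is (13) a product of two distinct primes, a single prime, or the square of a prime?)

p ramifies

Since -286 ≢ 1 mod 4, the ring of integers is ℤ[√-286] with discriminant 4·(-286) = -1144.
13 divides disc(K) = -1144, so 13 ramifies.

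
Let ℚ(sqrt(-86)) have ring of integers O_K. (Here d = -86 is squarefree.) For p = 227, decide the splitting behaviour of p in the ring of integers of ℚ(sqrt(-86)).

-86 mod 4 = 2, hence disc K = 4·(-86) = -344 and O_K = ℤ[√-86].
Since gcd(227, -344) = 1 the prime 227 does not ramify.
Legendre symbol by Euler's criterion: (-86/227) ≡ (-86)^113 ≡ 1 (mod 227), i.e. (-86/227) = 1.
(-86/227) = 1, so 227 splits.

split — (227) = 𝔭₁𝔭₂ with 𝔭₁ ≠ 𝔭₂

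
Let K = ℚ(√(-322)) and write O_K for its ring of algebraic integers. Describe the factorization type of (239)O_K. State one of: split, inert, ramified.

inert

Since -322 ≢ 1 mod 4, the ring of integers is ℤ[√-322] with discriminant 4·(-322) = -1288.
239 ∤ -1288, so 239 is unramified.
Compute (-322/239) via Euler: 156^((239-1)/2) mod 239 = 238, so (-322/239) = -1.
Legendre symbol -1 ⇒ 239 is inert.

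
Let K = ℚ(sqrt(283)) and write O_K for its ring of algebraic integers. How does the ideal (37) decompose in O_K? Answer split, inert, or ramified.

Since 283 ≢ 1 mod 4, the ring of integers is ℤ[√283] with discriminant 4·283 = 1132.
disc(K) = 1132 is not divisible by 37; 37 is unramified.
Legendre symbol by Euler's criterion: (283/37) ≡ 283^18 ≡ 36 (mod 37), i.e. (283/37) = -1.
d is a non-residue mod p, hence 37 remains inert in O_K.

37 remains inert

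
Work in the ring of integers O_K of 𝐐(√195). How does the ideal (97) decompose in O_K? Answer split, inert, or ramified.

split — (97) = 𝔭₁𝔭₂ with 𝔭₁ ≠ 𝔭₂

d = 195 ≡ 3 (mod 4), so O_K = ℤ[√195] and disc(K) = 4d = 780.
97 ∤ 780, so 97 is unramified.
(195/97) = 1^48 mod 97 = 1, giving Legendre symbol 1.
Legendre symbol 1 ⇒ 97 is split.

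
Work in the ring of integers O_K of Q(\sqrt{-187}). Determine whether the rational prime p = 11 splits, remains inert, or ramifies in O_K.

ramifies in O_K

-187 mod 4 = 1, hence disc K = -187 and O_K = ℤ[(1+√-187)/2].
Ramification test: 11 | -187. The prime 11 ramifies in K.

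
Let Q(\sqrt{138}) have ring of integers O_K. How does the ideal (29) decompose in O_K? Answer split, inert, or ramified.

split — (29) = 𝔭₁𝔭₂ with 𝔭₁ ≠ 𝔭₂

d = 138 ≡ 2 (mod 4), so O_K = ℤ[√138] and disc(K) = 4d = 552.
Since gcd(29, 552) = 1 the prime 29 does not ramify.
Legendre symbol by Euler's criterion: (138/29) ≡ 138^14 ≡ 1 (mod 29), i.e. (138/29) = 1.
(138/29) = 1, so 29 splits.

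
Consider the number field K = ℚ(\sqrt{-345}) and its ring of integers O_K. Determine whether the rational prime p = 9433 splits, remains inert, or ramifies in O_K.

Since -345 ≢ 1 mod 4, the ring of integers is ℤ[√-345] with discriminant 4·(-345) = -1380.
9433 ∤ -1380, so 9433 is unramified.
Euler's criterion: (-345)^4716 mod 9433 = 9432. Thus (-345|9433) = -1.
(-345/9433) = -1, so 9433 is inert.

inert — (9433) stays prime in O_K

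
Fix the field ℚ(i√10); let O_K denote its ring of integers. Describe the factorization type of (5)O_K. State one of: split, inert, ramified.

ramified — (5) = 𝔭²

Since -10 ≢ 1 mod 4, the ring of integers is ℤ[√-10] with discriminant 4·(-10) = -40.
Ramification test: 5 | -40. The prime 5 ramifies in K.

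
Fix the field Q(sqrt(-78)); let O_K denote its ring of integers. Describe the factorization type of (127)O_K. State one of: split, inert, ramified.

Since -78 ≢ 1 mod 4, the ring of integers is ℤ[√-78] with discriminant 4·(-78) = -312.
127 ∤ -312, so 127 is unramified.
(-78/127) = 49^63 mod 127 = 1, giving Legendre symbol 1.
Legendre symbol 1 ⇒ 127 is split.

p splits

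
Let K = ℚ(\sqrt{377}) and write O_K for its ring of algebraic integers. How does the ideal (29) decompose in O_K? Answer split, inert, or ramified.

ramified

d = 377 ≡ 1 (mod 4), so O_K = ℤ[(1+√377)/2] and disc(K) = d = 377.
Ramification test: 29 | 377. The prime 29 ramifies in K.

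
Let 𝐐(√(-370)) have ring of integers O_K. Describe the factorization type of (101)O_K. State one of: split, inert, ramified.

101 remains inert

-370 mod 4 = 2, hence disc K = 4·(-370) = -1480 and O_K = ℤ[√-370].
101 ∤ -1480, so 101 is unramified.
Legendre symbol by Euler's criterion: (-370/101) ≡ (-370)^50 ≡ 100 (mod 101), i.e. (-370/101) = -1.
Legendre symbol -1 ⇒ 101 is inert.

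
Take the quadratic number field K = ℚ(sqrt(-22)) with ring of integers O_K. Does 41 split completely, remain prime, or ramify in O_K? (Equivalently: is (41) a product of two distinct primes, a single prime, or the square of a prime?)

p is inert

-22 mod 4 = 2, hence disc K = 4·(-22) = -88 and O_K = ℤ[√-22].
disc(K) = -88 is not divisible by 41; 41 is unramified.
(-22/41) = 19^20 mod 41 = 40, giving Legendre symbol -1.
(-22/41) = -1, so 41 is inert.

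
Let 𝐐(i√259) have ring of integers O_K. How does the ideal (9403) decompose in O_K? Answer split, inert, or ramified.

d = -259 ≡ 1 (mod 4), so O_K = ℤ[(1+√-259)/2] and disc(K) = d = -259.
9403 ∤ -259, so 9403 is unramified.
Euler's criterion: (-259)^4701 mod 9403 = 9402. Thus (-259|9403) = -1.
(-259/9403) = -1, so 9403 is inert.

inert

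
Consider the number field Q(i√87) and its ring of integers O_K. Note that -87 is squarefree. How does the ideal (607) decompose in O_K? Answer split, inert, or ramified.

607 remains inert

Since -87 ≡ 1 mod 4, the ring of integers is ℤ[(1+√-87)/2] with discriminant -87.
Since gcd(607, -87) = 1 the prime 607 does not ramify.
(-87/607) = 520^303 mod 607 = 606, giving Legendre symbol -1.
Legendre symbol -1 ⇒ 607 is inert.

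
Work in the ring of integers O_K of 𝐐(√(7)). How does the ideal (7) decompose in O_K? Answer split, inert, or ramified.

Since 7 ≢ 1 mod 4, the ring of integers is ℤ[√7] with discriminant 4·7 = 28.
7 divides disc(K) = 28, so 7 ramifies.

ramified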